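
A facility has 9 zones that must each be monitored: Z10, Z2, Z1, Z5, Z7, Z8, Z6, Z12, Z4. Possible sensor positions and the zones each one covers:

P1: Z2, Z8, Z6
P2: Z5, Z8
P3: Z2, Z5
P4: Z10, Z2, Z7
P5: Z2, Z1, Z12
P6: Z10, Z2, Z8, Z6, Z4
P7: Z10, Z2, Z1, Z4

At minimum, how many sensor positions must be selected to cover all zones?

4

P2, P4, P5, P6 together cover {Z10, Z2, Z1, Z5, Z7, Z8, Z6, Z12, Z4} — every zone.
No 3 of the 7 sensor positions cover everything (all 35 triples fall short), so 4 is minimum.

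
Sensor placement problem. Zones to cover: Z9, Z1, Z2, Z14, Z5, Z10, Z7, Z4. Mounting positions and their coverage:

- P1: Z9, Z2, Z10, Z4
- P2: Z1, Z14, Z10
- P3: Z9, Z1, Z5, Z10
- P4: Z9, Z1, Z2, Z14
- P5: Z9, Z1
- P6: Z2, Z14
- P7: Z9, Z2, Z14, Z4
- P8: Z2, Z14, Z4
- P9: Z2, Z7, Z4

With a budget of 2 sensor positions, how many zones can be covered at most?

Choosing P3, P7 covers {Z9, Z1, Z2, Z14, Z5, Z10, Z4} — 7 zones.
No choice of 2 sensor positions does better; here Z7 is left uncovered.

7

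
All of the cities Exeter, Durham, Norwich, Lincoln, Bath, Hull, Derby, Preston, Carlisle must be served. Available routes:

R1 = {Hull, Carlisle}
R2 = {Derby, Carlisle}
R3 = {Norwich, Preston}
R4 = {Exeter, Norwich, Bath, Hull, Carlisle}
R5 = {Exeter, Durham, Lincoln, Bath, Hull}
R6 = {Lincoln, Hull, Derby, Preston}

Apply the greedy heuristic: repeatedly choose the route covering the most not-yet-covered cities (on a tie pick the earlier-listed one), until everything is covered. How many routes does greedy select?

Pick 1: R4 covers 5 new cities (Exeter, Norwich, Bath, Hull, Carlisle).
Pick 2: R6 covers 3 new cities (Lincoln, Derby, Preston).
Pick 3: R5 covers 1 new cities (Durham).
Greedy uses 3 routes.

3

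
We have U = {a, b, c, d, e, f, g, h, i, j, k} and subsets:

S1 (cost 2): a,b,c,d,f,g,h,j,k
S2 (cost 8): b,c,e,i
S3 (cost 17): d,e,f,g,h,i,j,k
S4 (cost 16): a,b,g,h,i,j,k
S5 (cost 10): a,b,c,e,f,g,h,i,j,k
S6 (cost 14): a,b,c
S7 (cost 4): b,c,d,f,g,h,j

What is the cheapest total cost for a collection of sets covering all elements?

10

S1, S2 cover every element at cost 2 + 8 = 10.
Any cover uses at least 2 sets; among all covering selections none totals below 10.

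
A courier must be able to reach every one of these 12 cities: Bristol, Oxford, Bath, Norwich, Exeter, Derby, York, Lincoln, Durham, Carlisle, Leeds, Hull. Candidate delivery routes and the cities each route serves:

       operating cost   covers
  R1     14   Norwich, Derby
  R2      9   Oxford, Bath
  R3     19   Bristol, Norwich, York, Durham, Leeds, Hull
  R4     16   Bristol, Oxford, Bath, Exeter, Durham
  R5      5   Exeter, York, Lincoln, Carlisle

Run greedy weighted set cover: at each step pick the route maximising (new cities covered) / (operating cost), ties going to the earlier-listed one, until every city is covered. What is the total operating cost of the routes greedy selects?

47

Pick 1: R5 adds 4 new (Exeter, York, Lincoln, Carlisle) at operating cost 5 (ratio 4/5).
Pick 2: R3 adds 5 new (Bristol, Norwich, Durham, Leeds, Hull) at operating cost 19 (ratio 5/19).
Pick 3: R2 adds 2 new (Oxford, Bath) at operating cost 9 (ratio 2/9).
Pick 4: R1 adds 1 new (Derby) at operating cost 14 (ratio 1/14).
Greedy total operating cost: 5 + 19 + 9 + 14 = 47.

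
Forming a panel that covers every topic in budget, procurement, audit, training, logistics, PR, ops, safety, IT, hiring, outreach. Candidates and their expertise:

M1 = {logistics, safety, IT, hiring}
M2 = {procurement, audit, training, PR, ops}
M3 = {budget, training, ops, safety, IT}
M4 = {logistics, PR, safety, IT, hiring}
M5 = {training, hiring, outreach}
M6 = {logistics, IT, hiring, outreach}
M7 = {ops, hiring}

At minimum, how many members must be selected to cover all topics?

3

M2, M3, M6 together cover {budget, procurement, audit, training, logistics, PR, ops, safety, IT, hiring, outreach} — every topic.
No 2 of the 7 members cover everything (all 21 pairs fall short), so 3 is minimum.
Greedy (largest uncovered first) would take M2, M1, M3, M5 — 4 members — but 3 suffice.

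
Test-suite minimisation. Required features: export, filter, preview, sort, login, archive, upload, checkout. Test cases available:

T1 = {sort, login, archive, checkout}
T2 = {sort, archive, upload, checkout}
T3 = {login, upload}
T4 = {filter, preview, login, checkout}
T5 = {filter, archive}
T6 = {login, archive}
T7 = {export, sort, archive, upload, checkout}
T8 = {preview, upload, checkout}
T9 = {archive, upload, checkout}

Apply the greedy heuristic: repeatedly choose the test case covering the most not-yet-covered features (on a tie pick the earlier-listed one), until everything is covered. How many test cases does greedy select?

2

Pick 1: T7 covers 5 new features (export, sort, archive, upload, checkout).
Pick 2: T4 covers 3 new features (filter, preview, login).
Greedy uses 2 test cases.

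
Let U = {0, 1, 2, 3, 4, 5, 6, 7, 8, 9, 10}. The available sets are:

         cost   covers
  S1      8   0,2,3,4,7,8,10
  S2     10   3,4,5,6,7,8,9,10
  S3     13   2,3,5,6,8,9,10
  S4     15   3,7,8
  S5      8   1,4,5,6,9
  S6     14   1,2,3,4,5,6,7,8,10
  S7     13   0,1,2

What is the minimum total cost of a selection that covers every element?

16

S1, S5 cover every element at cost 8 + 8 = 16.
Any cover uses at least 2 sets; among all covering selections none totals below 16.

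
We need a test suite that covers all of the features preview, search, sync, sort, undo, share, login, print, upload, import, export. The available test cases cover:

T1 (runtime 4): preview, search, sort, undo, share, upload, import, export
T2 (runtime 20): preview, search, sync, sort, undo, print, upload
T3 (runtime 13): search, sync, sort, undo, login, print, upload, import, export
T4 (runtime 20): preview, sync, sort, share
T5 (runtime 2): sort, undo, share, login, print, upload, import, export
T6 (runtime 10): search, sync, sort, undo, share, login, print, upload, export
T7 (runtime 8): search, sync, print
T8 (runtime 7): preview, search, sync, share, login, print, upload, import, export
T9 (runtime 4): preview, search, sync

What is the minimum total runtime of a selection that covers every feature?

T5, T9 cover every feature at runtime 2 + 4 = 6.
Any cover uses at least 2 test cases; among all covering selections none totals below 6.

6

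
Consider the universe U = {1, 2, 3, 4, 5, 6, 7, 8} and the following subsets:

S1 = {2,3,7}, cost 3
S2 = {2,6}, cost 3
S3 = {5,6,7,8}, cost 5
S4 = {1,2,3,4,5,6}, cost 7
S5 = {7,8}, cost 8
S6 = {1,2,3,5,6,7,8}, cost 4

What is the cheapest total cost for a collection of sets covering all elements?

S4, S6 cover every element at cost 7 + 4 = 11.
Any cover uses at least 2 sets; among all covering selections none totals below 11.

11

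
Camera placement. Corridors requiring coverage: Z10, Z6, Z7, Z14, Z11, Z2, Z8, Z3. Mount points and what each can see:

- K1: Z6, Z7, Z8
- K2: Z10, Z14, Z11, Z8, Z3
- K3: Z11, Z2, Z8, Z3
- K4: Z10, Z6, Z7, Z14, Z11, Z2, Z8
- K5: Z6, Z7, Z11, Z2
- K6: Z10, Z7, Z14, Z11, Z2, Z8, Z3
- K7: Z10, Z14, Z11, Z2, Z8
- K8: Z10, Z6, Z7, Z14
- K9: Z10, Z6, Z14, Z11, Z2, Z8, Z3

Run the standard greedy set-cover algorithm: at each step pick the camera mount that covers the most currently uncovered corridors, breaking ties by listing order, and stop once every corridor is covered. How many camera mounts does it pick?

2

Pick 1: K4 covers 7 new corridors (Z10, Z6, Z7, Z14, Z11, Z2, Z8).
Pick 2: K2 covers 1 new corridors (Z3).
Greedy uses 2 camera mounts.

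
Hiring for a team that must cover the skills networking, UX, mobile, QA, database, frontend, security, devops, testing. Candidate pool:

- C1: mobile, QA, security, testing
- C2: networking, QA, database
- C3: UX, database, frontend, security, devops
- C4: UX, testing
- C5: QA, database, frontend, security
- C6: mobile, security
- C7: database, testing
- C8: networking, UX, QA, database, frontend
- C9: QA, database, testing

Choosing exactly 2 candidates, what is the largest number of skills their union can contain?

8

Choosing C1, C3 covers {UX, mobile, QA, database, frontend, security, devops, testing} — 8 skills.
No choice of 2 candidates does better; here networking is left uncovered.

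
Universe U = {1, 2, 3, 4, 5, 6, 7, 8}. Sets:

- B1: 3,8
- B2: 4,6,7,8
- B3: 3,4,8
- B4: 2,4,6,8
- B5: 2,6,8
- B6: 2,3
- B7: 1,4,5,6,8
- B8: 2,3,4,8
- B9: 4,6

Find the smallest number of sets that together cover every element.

3

B2, B6, B7 together cover {1, 2, 3, 4, 5, 6, 7, 8} — every element.
No 2 of the 9 sets cover everything (all 36 pairs fall short), so 3 is minimum.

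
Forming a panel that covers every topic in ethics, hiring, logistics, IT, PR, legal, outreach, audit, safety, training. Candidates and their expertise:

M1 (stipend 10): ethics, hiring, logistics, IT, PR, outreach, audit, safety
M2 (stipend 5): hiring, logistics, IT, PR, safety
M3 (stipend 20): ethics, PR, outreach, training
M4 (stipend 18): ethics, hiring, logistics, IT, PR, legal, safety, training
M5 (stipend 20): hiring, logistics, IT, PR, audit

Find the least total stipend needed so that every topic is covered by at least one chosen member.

M1, M4 cover every topic at stipend 10 + 18 = 28.
Any cover uses at least 2 members; among all covering selections none totals below 28.

28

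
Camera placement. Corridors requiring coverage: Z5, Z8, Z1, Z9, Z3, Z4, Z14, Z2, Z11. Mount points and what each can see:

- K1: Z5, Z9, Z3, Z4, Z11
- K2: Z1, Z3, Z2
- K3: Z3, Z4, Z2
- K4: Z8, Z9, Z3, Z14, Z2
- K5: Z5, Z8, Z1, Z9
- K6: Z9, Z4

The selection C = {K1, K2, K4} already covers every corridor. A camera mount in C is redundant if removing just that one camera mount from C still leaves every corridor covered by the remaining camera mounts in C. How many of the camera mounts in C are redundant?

0

Drop K1: Z5, Z4, Z11 uncovered — not redundant.
Drop K2: Z1 uncovered — not redundant.
Drop K4: Z8, Z14 uncovered — not redundant.
None of the camera mounts in C is redundant.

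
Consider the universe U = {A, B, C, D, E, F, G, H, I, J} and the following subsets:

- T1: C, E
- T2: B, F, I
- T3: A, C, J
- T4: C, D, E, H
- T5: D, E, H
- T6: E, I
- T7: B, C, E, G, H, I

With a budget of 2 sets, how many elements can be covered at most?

Choosing T3, T7 covers {A, B, C, E, G, H, I, J} — 8 elements.
No choice of 2 sets does better; here D, F are left uncovered.

8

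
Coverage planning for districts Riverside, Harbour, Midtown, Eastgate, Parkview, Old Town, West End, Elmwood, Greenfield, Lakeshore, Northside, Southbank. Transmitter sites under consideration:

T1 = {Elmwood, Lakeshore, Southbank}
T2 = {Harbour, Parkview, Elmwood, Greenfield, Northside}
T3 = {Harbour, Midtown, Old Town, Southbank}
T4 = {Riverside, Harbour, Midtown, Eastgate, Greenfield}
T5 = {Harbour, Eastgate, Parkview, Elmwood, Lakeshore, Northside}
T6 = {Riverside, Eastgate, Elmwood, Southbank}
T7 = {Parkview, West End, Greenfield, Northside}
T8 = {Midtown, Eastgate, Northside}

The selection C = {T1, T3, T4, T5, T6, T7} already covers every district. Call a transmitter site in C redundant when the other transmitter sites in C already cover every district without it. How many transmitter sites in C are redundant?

4

Drop T1: the rest still cover every district — redundant.
Drop T3: Old Town uncovered — not redundant.
Drop T4: the rest still cover every district — redundant.
Drop T5: the rest still cover every district — redundant.
Drop T6: the rest still cover every district — redundant.
Drop T7: West End uncovered — not redundant.
4 redundant: T1, T4, T5, T6.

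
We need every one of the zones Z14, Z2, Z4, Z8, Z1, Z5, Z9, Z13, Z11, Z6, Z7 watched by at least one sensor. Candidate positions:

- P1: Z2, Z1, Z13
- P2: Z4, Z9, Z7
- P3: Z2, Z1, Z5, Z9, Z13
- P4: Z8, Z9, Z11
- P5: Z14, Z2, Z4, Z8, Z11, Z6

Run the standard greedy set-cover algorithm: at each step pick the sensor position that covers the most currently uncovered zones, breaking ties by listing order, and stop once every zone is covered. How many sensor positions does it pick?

Pick 1: P5 covers 6 new zones (Z14, Z2, Z4, Z8, Z11, Z6).
Pick 2: P3 covers 4 new zones (Z1, Z5, Z9, Z13).
Pick 3: P2 covers 1 new zones (Z7).
Greedy uses 3 sensor positions.

3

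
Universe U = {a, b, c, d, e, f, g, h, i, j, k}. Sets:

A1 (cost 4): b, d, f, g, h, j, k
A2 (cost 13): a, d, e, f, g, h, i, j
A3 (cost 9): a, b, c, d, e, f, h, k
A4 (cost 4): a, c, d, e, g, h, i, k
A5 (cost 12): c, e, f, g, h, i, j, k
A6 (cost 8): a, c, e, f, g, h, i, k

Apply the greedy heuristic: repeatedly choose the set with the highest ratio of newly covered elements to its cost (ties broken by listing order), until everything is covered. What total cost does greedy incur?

Pick 1: A4 adds 8 new (a, c, d, e, g, h, i, k) at cost 4 (ratio 8/4).
Pick 2: A1 adds 3 new (b, f, j) at cost 4 (ratio 3/4).
Greedy total cost: 4 + 4 = 8.

8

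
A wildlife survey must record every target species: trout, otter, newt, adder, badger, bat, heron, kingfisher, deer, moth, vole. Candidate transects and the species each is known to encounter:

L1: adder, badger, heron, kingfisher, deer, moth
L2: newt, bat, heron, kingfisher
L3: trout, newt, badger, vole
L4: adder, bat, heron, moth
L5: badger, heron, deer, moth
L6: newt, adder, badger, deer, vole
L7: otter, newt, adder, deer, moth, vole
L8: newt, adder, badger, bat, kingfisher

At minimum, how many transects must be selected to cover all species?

3

L2, L3, L7 together cover {trout, otter, newt, adder, badger, bat, heron, kingfisher, deer, moth, vole} — every species.
No 2 of the 8 transects cover everything (all 28 pairs fall short), so 3 is minimum.
Greedy (largest uncovered first) would take L1, L3, L2, L7 — 4 transects — but 3 suffice.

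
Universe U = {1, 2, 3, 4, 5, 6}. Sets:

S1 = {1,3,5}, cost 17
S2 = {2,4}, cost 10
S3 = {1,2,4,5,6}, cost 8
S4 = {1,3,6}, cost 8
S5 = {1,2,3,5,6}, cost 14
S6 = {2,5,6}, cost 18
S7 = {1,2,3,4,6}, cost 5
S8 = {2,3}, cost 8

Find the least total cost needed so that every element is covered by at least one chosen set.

S3, S7 cover every element at cost 8 + 5 = 13.
Any cover uses at least 2 sets; among all covering selections none totals below 13.

13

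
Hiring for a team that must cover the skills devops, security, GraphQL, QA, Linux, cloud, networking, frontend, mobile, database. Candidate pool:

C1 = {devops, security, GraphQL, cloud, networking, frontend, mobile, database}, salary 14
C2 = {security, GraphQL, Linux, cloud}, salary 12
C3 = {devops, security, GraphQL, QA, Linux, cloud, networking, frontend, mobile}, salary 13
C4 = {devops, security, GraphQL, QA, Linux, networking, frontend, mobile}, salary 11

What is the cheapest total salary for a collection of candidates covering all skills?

C1, C4 cover every skill at salary 14 + 11 = 25.
Any cover uses at least 2 candidates; among all covering selections none totals below 25.

25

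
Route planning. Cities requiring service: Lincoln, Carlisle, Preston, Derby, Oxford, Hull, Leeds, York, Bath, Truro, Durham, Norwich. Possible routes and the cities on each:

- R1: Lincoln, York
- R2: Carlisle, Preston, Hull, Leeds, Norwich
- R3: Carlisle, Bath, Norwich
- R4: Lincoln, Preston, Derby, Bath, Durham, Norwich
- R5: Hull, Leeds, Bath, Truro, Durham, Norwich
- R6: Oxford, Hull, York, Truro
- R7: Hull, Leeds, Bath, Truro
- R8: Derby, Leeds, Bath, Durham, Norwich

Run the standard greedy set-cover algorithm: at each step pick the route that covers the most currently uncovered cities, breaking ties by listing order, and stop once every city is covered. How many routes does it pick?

Pick 1: R4 covers 6 new cities (Lincoln, Preston, Derby, Bath, Durham, Norwich).
Pick 2: R6 covers 4 new cities (Oxford, Hull, York, Truro).
Pick 3: R2 covers 2 new cities (Carlisle, Leeds).
Greedy uses 3 routes.

3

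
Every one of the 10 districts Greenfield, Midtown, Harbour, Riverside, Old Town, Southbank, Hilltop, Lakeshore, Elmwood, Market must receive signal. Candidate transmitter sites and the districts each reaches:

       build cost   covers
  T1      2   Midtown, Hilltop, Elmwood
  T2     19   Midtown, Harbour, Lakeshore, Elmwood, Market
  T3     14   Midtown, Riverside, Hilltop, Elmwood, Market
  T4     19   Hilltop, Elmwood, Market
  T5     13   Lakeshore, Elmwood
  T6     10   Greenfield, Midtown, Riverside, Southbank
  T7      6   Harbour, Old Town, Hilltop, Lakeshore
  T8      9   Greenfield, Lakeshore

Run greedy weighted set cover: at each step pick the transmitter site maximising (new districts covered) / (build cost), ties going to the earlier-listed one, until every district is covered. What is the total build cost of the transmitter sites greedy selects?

Pick 1: T1 adds 3 new (Midtown, Hilltop, Elmwood) at build cost 2 (ratio 3/2).
Pick 2: T7 adds 3 new (Harbour, Old Town, Lakeshore) at build cost 6 (ratio 3/6).
Pick 3: T6 adds 3 new (Greenfield, Riverside, Southbank) at build cost 10 (ratio 3/10).
Pick 4: T3 adds 1 new (Market) at build cost 14 (ratio 1/14).
Greedy total build cost: 2 + 6 + 10 + 14 = 32. (The true optimum is 30, so greedy overshoots here.)

32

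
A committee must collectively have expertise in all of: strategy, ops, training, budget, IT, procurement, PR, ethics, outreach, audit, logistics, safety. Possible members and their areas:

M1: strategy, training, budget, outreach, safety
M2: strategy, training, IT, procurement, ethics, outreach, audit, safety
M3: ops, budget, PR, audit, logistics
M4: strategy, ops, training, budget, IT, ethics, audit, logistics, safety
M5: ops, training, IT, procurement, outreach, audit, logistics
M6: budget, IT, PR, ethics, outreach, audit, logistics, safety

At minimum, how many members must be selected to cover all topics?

2

M2, M3 together cover {strategy, ops, training, budget, IT, procurement, PR, ethics, outreach, audit, logistics, safety} — every topic.
No single member contains all 12 topics, so 2 is optimal.
Greedy (largest uncovered first) would take M4, M2, M3 — 3 members — but 2 suffice.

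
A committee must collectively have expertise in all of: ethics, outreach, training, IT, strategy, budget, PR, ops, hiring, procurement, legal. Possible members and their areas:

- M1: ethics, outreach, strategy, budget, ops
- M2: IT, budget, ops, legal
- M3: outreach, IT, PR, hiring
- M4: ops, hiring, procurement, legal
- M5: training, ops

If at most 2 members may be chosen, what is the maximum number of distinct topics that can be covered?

8

Choosing M1, M3 covers {ethics, outreach, IT, strategy, budget, PR, ops, hiring} — 8 topics.
No choice of 2 members does better; here training, procurement, legal are left uncovered.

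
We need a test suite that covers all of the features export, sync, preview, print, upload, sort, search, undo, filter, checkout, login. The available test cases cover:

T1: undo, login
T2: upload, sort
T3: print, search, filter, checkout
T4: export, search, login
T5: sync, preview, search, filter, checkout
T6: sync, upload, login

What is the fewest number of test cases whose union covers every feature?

T1, T2, T3, T4, T5 together cover {export, sync, preview, print, upload, sort, search, undo, filter, checkout, login} — every feature.
No 4 of the 6 test cases cover everything (all 15 size-4 selections fall short), so 5 is minimum.

5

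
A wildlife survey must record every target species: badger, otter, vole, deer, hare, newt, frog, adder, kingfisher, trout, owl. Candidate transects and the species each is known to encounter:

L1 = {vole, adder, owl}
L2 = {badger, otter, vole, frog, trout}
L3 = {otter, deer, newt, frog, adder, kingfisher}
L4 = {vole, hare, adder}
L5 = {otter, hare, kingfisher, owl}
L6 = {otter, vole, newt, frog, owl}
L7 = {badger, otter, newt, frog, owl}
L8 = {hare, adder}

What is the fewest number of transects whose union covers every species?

3

L2, L3, L5 together cover {badger, otter, vole, deer, hare, newt, frog, adder, kingfisher, trout, owl} — every species.
No 2 of the 8 transects cover everything (all 28 pairs fall short), so 3 is minimum.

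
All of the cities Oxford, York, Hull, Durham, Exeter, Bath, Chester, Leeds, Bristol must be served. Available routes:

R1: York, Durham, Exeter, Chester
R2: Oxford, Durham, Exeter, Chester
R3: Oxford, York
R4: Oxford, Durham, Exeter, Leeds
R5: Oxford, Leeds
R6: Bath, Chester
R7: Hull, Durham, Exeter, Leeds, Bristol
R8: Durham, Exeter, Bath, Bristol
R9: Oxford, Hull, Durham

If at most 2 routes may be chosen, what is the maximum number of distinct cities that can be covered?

7

Choosing R1, R7 covers {York, Hull, Durham, Exeter, Chester, Leeds, Bristol} — 7 cities.
No choice of 2 routes does better; here Oxford, Bath are left uncovered.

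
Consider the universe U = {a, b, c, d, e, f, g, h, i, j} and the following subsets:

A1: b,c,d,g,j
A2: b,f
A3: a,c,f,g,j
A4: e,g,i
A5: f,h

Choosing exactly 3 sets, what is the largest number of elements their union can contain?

Choosing A1, A3, A4 covers {a, b, c, d, e, f, g, i, j} — 9 elements.
No choice of 3 sets does better; here h is left uncovered.

9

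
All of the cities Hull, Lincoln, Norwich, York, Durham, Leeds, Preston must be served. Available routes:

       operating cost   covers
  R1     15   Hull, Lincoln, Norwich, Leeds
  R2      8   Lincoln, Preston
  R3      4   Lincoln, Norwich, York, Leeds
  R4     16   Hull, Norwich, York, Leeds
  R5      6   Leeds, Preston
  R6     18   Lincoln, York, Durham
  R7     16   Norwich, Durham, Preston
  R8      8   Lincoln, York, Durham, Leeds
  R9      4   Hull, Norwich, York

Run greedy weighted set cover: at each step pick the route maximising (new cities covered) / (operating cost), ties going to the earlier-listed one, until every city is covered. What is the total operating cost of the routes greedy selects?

22

Pick 1: R3 adds 4 new (Lincoln, Norwich, York, Leeds) at operating cost 4 (ratio 4/4).
Pick 2: R9 adds 1 new (Hull) at operating cost 4 (ratio 1/4).
Pick 3: R5 adds 1 new (Preston) at operating cost 6 (ratio 1/6).
Pick 4: R8 adds 1 new (Durham) at operating cost 8 (ratio 1/8).
Greedy total operating cost: 4 + 4 + 6 + 8 = 22. (The true optimum is 18, so greedy overshoots here.)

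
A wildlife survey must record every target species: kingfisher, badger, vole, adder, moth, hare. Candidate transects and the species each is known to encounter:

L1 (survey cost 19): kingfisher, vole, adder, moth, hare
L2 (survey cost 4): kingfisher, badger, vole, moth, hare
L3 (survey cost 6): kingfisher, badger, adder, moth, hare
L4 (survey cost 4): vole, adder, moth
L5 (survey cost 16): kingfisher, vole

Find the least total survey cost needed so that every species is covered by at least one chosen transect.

L2, L4 cover every species at survey cost 4 + 4 = 8.
Any cover uses at least 2 transects; among all covering selections none totals below 8.

8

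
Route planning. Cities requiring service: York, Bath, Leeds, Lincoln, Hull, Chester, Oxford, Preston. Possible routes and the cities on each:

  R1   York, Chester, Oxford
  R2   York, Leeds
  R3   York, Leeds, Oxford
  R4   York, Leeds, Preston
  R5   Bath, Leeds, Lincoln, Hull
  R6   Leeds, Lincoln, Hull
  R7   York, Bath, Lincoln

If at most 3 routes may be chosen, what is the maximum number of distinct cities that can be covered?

8

Choosing R1, R4, R5 covers {York, Bath, Leeds, Lincoln, Hull, Chester, Oxford, Preston} — 8 cities.
That is all 8 cities.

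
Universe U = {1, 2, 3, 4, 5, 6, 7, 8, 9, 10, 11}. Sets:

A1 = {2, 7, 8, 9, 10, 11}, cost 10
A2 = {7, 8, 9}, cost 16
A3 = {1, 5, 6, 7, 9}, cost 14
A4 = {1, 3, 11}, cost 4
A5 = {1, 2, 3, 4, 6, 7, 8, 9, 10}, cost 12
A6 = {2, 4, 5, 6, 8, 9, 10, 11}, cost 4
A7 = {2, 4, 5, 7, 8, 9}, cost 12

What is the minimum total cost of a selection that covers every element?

16

A5, A6 cover every element at cost 12 + 4 = 16.
Any cover uses at least 2 sets; among all covering selections none totals below 16.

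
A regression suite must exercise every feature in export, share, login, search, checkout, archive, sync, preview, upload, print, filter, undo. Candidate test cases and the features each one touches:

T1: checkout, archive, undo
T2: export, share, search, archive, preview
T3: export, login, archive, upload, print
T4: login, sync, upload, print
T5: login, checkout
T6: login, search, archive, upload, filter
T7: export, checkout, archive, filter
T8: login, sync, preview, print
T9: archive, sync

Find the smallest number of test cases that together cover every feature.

T1, T2, T4, T6 together cover {export, share, login, search, checkout, archive, sync, preview, upload, print, filter, undo} — every feature.
No 3 of the 9 test cases cover everything (all 84 triples fall short), so 4 is minimum.

4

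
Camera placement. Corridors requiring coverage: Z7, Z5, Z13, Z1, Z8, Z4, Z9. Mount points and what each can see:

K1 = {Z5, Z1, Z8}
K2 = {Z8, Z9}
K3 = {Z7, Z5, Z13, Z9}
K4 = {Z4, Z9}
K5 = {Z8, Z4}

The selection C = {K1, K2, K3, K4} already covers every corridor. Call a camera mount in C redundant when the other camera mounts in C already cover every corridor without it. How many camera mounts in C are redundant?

Drop K1: Z1 uncovered — not redundant.
Drop K2: the rest still cover every corridor — redundant.
Drop K3: Z7, Z13 uncovered — not redundant.
Drop K4: Z4 uncovered — not redundant.
1 redundant: K2.

1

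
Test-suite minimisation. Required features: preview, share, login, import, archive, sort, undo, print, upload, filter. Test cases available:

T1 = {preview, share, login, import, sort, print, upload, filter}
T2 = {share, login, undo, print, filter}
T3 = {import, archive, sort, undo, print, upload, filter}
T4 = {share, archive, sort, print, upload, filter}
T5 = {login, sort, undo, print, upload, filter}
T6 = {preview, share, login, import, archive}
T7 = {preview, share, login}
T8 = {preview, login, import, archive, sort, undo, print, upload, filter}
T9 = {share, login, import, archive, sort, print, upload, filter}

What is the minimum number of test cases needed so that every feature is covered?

2

T1, T3 together cover {preview, share, login, import, archive, sort, undo, print, upload, filter} — every feature.
No single test case contains all 10 features, so 2 is optimal.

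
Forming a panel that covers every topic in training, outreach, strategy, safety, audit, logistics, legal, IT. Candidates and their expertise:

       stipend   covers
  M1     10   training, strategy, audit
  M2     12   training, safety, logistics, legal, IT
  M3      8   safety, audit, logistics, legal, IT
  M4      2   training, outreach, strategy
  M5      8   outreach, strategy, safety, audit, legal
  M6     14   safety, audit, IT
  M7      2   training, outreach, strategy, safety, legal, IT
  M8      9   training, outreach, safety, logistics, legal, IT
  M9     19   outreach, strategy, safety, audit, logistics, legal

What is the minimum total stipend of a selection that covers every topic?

10

M3, M4 cover every topic at stipend 8 + 2 = 10.
Any cover uses at least 2 members; among all covering selections none totals below 10.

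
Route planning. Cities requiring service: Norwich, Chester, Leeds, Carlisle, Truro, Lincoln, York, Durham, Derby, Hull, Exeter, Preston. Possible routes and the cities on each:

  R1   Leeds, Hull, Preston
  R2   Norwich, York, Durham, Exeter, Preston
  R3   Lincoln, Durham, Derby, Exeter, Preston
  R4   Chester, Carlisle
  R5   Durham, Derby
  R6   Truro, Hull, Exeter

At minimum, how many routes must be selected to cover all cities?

5

R1, R2, R3, R4, R6 together cover {Norwich, Chester, Leeds, Carlisle, Truro, Lincoln, York, Durham, Derby, Hull, Exeter, Preston} — every city.
No 4 of the 6 routes cover everything (all 15 size-4 selections fall short), so 5 is minimum.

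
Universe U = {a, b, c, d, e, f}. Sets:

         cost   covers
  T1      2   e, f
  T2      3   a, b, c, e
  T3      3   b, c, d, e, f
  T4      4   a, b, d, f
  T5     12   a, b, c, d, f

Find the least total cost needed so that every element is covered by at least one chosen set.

6

T2, T3 cover every element at cost 3 + 3 = 6.
Any cover uses at least 2 sets; among all covering selections none totals below 6.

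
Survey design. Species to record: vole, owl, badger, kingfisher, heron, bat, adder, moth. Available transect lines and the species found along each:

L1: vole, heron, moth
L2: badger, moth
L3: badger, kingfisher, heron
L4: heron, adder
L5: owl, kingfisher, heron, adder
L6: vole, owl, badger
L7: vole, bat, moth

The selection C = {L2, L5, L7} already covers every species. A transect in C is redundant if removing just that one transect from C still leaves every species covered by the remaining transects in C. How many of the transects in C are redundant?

Drop L2: badger uncovered — not redundant.
Drop L5: owl, kingfisher, heron, adder uncovered — not redundant.
Drop L7: vole, bat uncovered — not redundant.
None of the transects in C is redundant.

0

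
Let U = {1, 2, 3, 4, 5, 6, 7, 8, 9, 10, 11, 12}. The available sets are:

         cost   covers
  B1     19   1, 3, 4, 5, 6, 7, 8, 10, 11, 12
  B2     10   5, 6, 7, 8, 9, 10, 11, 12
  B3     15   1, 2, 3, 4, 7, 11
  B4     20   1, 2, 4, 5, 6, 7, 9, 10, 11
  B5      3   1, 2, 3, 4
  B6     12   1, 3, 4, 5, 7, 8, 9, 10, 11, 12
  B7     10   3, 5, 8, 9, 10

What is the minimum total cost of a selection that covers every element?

13

B2, B5 cover every element at cost 10 + 3 = 13.
Any cover uses at least 2 sets; among all covering selections none totals below 13.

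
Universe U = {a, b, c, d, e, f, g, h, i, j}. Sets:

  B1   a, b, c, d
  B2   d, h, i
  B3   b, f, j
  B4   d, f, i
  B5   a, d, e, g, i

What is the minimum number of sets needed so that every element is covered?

B1, B2, B3, B5 together cover {a, b, c, d, e, f, g, h, i, j} — every element.
No 3 of the 5 sets cover everything (all 10 triples fall short), so 4 is minimum.

4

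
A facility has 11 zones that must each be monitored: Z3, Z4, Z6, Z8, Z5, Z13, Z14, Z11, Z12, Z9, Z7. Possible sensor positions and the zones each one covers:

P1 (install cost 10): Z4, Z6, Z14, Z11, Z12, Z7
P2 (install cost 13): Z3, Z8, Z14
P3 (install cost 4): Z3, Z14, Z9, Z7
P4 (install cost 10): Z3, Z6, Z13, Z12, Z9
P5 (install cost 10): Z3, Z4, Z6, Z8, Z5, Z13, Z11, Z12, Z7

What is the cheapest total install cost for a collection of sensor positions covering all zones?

P3, P5 cover every zone at install cost 4 + 10 = 14.
Any cover uses at least 2 sensor positions; among all covering selections none totals below 14.

14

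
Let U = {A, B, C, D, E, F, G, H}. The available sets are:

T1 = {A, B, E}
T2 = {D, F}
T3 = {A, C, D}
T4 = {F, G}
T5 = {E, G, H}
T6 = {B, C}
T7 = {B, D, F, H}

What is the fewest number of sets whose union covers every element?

3

T3, T5, T7 together cover {A, B, C, D, E, F, G, H} — every element.
No 2 of the 7 sets cover everything (all 21 pairs fall short), so 3 is minimum.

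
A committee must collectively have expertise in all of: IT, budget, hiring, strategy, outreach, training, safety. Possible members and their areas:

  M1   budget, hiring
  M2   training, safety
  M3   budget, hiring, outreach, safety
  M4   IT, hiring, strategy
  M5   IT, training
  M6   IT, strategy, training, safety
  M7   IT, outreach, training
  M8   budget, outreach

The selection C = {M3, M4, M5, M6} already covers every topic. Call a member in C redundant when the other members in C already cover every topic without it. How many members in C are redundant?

Drop M3: budget, outreach uncovered — not redundant.
Drop M4: the rest still cover every topic — redundant.
Drop M5: the rest still cover every topic — redundant.
Drop M6: the rest still cover every topic — redundant.
3 redundant: M4, M5, M6.

3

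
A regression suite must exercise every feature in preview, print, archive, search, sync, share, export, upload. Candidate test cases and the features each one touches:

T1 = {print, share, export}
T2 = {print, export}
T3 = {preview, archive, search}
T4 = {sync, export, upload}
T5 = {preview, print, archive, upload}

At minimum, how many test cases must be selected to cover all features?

T1, T3, T4 together cover {preview, print, archive, search, sync, share, export, upload} — every feature.
No 2 of the 5 test cases cover everything (all 10 pairs fall short), so 3 is minimum.

3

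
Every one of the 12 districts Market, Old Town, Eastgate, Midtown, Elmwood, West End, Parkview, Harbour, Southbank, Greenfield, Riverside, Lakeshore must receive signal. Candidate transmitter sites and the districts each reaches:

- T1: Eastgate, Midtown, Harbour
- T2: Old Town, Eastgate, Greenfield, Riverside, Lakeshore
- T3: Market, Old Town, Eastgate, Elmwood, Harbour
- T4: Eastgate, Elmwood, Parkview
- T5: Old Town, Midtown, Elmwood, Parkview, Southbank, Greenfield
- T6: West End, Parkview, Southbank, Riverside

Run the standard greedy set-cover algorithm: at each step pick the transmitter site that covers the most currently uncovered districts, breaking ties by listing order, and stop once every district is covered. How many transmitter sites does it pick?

Pick 1: T5 covers 6 new districts (Old Town, Midtown, Elmwood, Parkview, Southbank, Greenfield).
Pick 2: T2 covers 3 new districts (Eastgate, Riverside, Lakeshore).
Pick 3: T3 covers 2 new districts (Market, Harbour).
Pick 4: T6 covers 1 new districts (West End).
Greedy uses 4 transmitter sites.

4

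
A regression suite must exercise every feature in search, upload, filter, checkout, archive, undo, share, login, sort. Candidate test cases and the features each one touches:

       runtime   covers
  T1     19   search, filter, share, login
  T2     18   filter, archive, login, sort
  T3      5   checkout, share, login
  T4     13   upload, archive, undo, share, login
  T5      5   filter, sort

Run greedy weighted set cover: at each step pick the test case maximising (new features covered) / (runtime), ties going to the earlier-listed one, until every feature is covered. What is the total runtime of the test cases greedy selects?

42

Pick 1: T3 adds 3 new (checkout, share, login) at runtime 5 (ratio 3/5).
Pick 2: T5 adds 2 new (filter, sort) at runtime 5 (ratio 2/5).
Pick 3: T4 adds 3 new (upload, archive, undo) at runtime 13 (ratio 3/13).
Pick 4: T1 adds 1 new (search) at runtime 19 (ratio 1/19).
Greedy total runtime: 5 + 5 + 13 + 19 = 42.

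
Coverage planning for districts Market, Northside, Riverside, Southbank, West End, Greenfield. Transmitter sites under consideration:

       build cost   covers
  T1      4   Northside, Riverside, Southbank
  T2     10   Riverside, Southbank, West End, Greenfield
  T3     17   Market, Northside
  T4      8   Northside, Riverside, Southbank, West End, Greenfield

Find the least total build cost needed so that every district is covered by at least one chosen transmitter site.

25

T3, T4 cover every district at build cost 17 + 8 = 25.
Any cover uses at least 2 transmitter sites; among all covering selections none totals below 25.
Greedy by coverage-per-build cost would pick T1, T4, T3 for 29 — worse than the optimum 25.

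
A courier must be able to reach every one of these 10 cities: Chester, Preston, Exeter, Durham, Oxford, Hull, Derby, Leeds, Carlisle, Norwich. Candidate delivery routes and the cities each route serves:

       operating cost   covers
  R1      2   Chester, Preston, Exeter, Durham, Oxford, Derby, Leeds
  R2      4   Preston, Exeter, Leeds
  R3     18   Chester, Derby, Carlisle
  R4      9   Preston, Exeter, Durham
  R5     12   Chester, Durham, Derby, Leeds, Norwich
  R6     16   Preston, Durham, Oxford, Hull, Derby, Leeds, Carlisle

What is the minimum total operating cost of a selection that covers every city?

30

R1, R5, R6 cover every city at operating cost 2 + 12 + 16 = 30.
Any cover uses at least 3 routes; among all covering selections none totals below 30.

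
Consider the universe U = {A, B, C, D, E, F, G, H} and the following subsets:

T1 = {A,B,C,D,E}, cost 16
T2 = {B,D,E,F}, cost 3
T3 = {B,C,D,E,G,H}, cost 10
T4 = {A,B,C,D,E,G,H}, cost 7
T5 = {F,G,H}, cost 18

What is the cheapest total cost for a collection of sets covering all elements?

T2, T4 cover every element at cost 3 + 7 = 10.
Any cover uses at least 2 sets; among all covering selections none totals below 10.

10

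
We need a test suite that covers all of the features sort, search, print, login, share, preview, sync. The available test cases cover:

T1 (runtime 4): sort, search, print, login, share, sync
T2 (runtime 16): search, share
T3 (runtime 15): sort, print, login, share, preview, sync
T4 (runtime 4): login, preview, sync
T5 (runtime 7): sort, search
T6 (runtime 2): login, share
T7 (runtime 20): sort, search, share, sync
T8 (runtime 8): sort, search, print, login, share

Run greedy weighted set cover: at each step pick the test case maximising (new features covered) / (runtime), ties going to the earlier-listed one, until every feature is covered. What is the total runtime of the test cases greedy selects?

8

Pick 1: T1 adds 6 new (sort, search, print, login, share, sync) at runtime 4 (ratio 6/4).
Pick 2: T4 adds 1 new (preview) at runtime 4 (ratio 1/4).
Greedy total runtime: 4 + 4 = 8.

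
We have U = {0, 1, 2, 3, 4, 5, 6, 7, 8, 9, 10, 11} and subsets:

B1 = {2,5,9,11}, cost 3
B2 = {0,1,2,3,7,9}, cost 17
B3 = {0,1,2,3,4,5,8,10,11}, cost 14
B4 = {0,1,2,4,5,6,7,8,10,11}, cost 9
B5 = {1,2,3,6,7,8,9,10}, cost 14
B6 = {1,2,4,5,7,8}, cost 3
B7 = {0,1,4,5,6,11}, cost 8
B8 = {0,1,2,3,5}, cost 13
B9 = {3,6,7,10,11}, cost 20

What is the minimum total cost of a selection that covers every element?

B5, B7 cover every element at cost 14 + 8 = 22.
Any cover uses at least 2 sets; among all covering selections none totals below 22.

22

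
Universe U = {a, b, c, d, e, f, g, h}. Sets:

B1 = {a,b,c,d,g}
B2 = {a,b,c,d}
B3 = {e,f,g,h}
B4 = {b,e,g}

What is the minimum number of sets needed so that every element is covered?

2

B1, B3 together cover {a, b, c, d, e, f, g, h} — every element.
No single set contains all 8 elements, so 2 is optimal.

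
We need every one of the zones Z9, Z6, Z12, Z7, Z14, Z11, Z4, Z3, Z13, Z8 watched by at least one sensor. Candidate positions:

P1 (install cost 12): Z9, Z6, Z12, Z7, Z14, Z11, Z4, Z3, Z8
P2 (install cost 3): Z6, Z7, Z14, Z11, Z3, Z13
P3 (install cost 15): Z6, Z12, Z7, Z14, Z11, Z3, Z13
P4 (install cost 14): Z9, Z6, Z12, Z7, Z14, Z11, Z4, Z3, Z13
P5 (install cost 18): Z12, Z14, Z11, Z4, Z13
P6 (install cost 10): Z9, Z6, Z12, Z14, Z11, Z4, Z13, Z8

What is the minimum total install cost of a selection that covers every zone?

P2, P6 cover every zone at install cost 3 + 10 = 13.
Any cover uses at least 2 sensor positions; among all covering selections none totals below 13.

13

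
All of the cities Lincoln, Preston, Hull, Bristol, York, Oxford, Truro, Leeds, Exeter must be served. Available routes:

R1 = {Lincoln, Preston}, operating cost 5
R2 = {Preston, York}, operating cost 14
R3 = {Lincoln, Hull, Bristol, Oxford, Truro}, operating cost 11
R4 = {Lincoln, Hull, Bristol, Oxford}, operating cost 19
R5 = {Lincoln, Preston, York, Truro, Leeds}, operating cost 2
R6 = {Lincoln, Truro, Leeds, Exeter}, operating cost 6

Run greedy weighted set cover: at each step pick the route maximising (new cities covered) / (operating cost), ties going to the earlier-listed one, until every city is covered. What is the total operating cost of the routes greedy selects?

Pick 1: R5 adds 5 new (Lincoln, Preston, York, Truro, Leeds) at operating cost 2 (ratio 5/2).
Pick 2: R3 adds 3 new (Hull, Bristol, Oxford) at operating cost 11 (ratio 3/11).
Pick 3: R6 adds 1 new (Exeter) at operating cost 6 (ratio 1/6).
Greedy total operating cost: 2 + 11 + 6 = 19.

19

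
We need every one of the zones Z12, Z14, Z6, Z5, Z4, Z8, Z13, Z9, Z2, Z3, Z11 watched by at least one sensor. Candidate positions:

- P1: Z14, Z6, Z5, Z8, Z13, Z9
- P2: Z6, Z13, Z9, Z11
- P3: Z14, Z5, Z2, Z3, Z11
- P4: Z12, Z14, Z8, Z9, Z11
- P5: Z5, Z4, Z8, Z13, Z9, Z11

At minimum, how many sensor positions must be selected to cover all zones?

P1, P3, P4, P5 together cover {Z12, Z14, Z6, Z5, Z4, Z8, Z13, Z9, Z2, Z3, Z11} — every zone.
No 3 of the 5 sensor positions cover everything (all 10 triples fall short), so 4 is minimum.

4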